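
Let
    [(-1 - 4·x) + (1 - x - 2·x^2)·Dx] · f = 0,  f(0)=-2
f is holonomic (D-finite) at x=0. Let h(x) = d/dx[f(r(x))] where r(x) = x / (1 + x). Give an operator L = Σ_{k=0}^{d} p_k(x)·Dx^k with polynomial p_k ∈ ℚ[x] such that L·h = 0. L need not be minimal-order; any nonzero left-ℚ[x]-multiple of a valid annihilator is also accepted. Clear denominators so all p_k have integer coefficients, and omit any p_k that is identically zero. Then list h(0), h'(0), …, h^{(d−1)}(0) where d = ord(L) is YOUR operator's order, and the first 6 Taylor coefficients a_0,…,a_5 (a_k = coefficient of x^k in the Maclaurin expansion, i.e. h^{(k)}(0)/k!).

L = (4 + 12·x + 36·x^2 + 20·x^3) + (-1 - 7·x - 9·x^2 + 7·x^3 + 10·x^4)·Dx  (order 1).
h: a_k = -2, -8, 0, -32, 40, -144, …
ICs: h(0) = -2.

f: a_k = -2, -2, -6, -10, -22, -42, …
Substitute x→r, Dx→(1/r')Dx; clear ⇒ L₀.
h₀' ⇒ L via d/dx closure of L₀.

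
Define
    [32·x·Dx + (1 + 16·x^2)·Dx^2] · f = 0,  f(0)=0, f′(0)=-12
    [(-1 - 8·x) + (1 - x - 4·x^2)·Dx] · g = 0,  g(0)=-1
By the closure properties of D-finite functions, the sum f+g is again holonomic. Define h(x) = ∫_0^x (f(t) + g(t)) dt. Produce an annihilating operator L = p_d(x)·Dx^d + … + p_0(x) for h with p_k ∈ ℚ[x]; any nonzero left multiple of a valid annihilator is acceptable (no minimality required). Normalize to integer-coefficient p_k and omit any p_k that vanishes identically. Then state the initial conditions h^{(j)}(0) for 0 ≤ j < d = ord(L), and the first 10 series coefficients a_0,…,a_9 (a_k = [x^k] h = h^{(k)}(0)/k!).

L = (160 - 640·x - 14848·x^2 - 36864·x^3 - 178176·x^4 - 98304·x^6)·Dx^2 + (-43 - 336·x - 16·x^2 - 3072·x^3 - 35072·x^4 - 124928·x^5 - 12288·x^6 - 98304·x^7)·Dx^3 + (5 + 23·x + 272·x^2 + 16·x^3 + 2368·x^4 - 5888·x^5 - 12288·x^6 - 4096·x^7 - 16384·x^8)·Dx^4  (order 4).
h: a_k = 0, -1, -13/2, -5/3, 55/4, -29/5, -3397/30, -181/7, 46065/56, -1165/9, …
ICs: h(0) = 0, h′(0) = -1, h′′(0) = -13, h′′′(0) = -10.

f: a_k = 0, -12, 0, 64, 0, -3072/5, 0, 49152/7, 0, -262144/3, …
g: a_k = -1, -1, -5, -9, -29, -65, -181, -441, -1165, -2929, …
Sum ⇒ L₀ = lclm(L_f,L_g) in ℚ(x)⟨Dx⟩.
h=∫h₀ ⇒ L = L₀·Dx.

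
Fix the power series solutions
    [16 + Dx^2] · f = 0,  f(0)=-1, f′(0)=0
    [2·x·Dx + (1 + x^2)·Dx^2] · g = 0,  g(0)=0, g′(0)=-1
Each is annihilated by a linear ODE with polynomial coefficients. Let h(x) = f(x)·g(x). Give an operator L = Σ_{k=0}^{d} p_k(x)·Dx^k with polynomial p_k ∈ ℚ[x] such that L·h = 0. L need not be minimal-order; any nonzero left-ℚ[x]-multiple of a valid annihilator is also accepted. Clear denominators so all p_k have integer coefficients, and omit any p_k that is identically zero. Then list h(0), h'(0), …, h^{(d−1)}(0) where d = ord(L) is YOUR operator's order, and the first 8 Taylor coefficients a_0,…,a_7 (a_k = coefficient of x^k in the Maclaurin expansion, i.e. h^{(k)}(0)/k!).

L = (5440 + 19136·x^2 + 25856·x^4 + 16384·x^6 + 4096·x^8) + (1152·x + 3200·x^3 + 3072·x^5 + 1024·x^7)·Dx + (612 + 2252·x^2 + 3168·x^4 + 2048·x^6 + 512·x^8)·Dx^2 + (72·x + 200·x^3 + 192·x^5 + 64·x^7)·Dx^3 + (17 + 66·x^2 + 97·x^4 + 64·x^6 + 16·x^8)·Dx^4  (order 4).
h: a_k = 0, 1, 0, -25/3, 0, 203/15, 0, -3461/315, …
ICs: h(0) = 0, h′(0) = 1, h′′(0) = 0, h′′′(0) = -50.

f: a_k = -1, 0, 8, 0, -32/3, 0, 256/45, 0, …
g: a_k = 0, -1, 0, 1/3, 0, -1/5, 0, 1/7, …
Sym-product of L_f,L_g gives L₀ (≤ ord 4).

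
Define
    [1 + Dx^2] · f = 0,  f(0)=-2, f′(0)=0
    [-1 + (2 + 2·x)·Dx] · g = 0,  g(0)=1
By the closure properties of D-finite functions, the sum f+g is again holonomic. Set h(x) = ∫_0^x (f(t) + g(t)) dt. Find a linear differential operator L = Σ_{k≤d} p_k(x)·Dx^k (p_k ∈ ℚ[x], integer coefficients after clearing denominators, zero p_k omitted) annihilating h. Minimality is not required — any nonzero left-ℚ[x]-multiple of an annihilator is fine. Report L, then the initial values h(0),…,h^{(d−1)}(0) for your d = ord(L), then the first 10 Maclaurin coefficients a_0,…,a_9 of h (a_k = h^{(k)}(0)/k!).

L = (-7 - 8·x - 4·x^2)·Dx + (6 + 22·x + 24·x^2 + 8·x^3)·Dx^2 + (-7 - 8·x - 4·x^2)·Dx^3 + (6 + 22·x + 24·x^2 + 8·x^3)·Dx^4  (order 4).
h: a_k = 0, -1, 1/4, 7/24, 1/64, -47/1920, 7/1536, -817/322560, 33/16384, -135647/92897280, …
ICs: h(0) = 0, h′(0) = -1, h′′(0) = 1/2, h′′′(0) = 7/4.

f: a_k = -2, 0, 1, 0, -1/12, 0, 1/360, 0, -1/20160, 0, …
g: a_k = 1, 1/2, -1/8, 1/16, -5/128, 7/256, -21/1024, 33/2048, -429/32768, 715/65536, …
h₀=f+g: left-lcm gives L₀, ord ≤ 3.
∫: right-multiply L₀ by Dx.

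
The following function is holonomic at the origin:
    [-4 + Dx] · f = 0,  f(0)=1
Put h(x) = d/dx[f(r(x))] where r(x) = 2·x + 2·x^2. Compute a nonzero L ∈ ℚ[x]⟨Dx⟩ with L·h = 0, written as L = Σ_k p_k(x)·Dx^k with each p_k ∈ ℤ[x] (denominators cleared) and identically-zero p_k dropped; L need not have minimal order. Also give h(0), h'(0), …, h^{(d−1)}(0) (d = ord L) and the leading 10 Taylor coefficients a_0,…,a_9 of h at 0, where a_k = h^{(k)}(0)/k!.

L = (10 + 32·x + 32·x^2) + (-1 - 2·x)·Dx  (order 1).
h: a_k = 8, 80, 448, 5504/3, 18176/3, 255488/15, 378880/9, 29462528/315, 59772928/315, 144072704/405, …
ICs: h(0) = 8.

f: a_k = 1, 4, 8, 32/3, 32/3, 128/15, 256/45, 1024/315, 512/315, 2048/2835, …
L₀ from L_f via x↦r, Dx↦r'^{-1}Dx.
Differentiate: ansatz ord ≤ ord L₀ ⇒ L.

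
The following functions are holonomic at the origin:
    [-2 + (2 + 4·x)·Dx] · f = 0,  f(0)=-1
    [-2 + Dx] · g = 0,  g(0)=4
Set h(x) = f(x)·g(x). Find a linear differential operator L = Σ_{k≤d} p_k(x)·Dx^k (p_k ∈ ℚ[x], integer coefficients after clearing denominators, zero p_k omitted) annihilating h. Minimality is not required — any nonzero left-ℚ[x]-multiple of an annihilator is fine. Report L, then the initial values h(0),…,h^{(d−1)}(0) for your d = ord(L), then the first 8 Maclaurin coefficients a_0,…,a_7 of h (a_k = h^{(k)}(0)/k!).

L = (-3 - 4·x) + (1 + 2·x)·Dx  (order 1).
h: a_k = -4, -12, -14, -34/3, -11/2, -107/30, 89/180, -1123/420, …
ICs: h(0) = -4.

f: a_k = -1, -1, 1/2, -1/2, 5/8, -7/8, 21/16, -33/16, …
g: a_k = 4, 8, 8, 16/3, 8/3, 16/15, 16/45, 32/315, …
Sym-product of L_f,L_g gives L₀ (≤ ord 1).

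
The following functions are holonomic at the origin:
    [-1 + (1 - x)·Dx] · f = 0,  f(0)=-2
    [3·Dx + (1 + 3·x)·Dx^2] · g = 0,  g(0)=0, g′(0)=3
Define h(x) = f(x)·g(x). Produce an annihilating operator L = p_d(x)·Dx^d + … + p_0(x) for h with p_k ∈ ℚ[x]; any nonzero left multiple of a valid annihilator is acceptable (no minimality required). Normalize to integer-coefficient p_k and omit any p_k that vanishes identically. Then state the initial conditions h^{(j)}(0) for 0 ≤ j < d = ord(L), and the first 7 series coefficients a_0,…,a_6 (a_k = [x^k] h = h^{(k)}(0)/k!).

L = 3 + (-1 + 9·x)·Dx + (-1 - 2·x + 3·x^2)·Dx^2  (order 2).
h: a_k = 0, -6, 3, -15, 51/2, -717/10, 1713/10, …
ICs: h(0) = 0, h′(0) = -6.

f: a_k = -2, -2, -2, -2, -2, -2, -2, …
g: a_k = 0, 3, -9/2, 9, -81/4, 243/5, -243/2, …
Product ⇒ symmetric product L₀, ord ≤ 2.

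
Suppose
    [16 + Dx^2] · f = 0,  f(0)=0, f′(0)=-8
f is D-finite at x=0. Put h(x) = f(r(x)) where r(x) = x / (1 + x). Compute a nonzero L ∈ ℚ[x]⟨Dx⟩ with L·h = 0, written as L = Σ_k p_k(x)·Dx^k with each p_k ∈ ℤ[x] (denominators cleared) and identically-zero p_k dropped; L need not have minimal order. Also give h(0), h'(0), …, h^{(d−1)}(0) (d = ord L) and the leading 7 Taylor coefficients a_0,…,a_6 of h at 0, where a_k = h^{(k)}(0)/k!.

L = 16 + (2 + 6·x + 6·x^2 + 2·x^3)·Dx + (1 + 4·x + 6·x^2 + 4·x^3 + x^4)·Dx^2  (order 2).
h: a_k = 0, -8, 8, 40/3, -56, 1544/15, -120, …
ICs: h(0) = 0, h′(0) = -8.

f: a_k = 0, -8, 0, 64/3, 0, -256/15, 0, …
Substitute x→r, Dx→(1/r')Dx; clear ⇒ L₀.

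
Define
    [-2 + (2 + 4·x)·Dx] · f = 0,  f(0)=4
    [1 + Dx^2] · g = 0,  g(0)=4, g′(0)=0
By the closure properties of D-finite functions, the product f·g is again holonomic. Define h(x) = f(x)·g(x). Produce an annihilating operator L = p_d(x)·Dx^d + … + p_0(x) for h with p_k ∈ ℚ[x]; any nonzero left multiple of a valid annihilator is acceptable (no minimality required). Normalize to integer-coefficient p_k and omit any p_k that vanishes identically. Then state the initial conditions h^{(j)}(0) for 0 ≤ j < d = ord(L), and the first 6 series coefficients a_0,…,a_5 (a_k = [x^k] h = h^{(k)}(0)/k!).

f: a_k = 4, 4, -2, 2, -5/2, 7/2, …
g: a_k = 4, 0, -2, 0, 1/6, 0, …
Product ⇒ symmetric product L₀, ord ≤ 2.
L = (4 + 4·x + 4·x^2) + (-2 - 4·x)·Dx + (1 + 4·x + 4·x^2)·Dx^2  (order 2).
h: a_k = 16, 16, -16, 0, -16/3, 32/3, …
ICs: h(0) = 16, h′(0) = 16.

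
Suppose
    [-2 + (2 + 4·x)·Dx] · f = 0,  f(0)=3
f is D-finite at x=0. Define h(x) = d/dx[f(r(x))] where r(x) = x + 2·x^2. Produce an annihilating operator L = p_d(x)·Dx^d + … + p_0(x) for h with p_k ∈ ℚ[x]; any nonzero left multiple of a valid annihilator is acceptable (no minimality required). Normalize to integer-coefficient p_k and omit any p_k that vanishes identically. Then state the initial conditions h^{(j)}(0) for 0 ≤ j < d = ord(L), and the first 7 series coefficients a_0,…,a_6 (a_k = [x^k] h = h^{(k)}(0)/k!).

f: a_k = 3, 3, -3/2, 3/2, -15/8, 21/8, -63/16, …
f∘r: x↦r, Dx↦Dx/r' in L_f ⇒ L₀.
h₀' ⇒ L via d/dx closure of L₀.
L = 3 + (-1 - 6·x - 12·x^2 - 16·x^3)·Dx  (order 1).
h: a_k = 3, 9, -27/2, 9/2, 225/8, -513/8, 441/16, …
ICs: h(0) = 3.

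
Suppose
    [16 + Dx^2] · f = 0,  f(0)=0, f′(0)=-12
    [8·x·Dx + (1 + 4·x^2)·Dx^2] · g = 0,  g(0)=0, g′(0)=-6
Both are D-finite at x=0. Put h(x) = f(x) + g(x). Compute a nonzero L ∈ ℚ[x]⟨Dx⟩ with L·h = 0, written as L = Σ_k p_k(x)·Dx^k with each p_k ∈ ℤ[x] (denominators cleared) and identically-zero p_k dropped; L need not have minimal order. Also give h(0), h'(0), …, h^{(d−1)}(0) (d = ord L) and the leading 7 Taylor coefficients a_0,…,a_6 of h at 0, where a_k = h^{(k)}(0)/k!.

L = (-512·x + 5120·x^3 + 4096·x^5)·Dx + (16 + 512·x^2 + 2304·x^4 + 2048·x^6)·Dx^2 + (-32·x + 320·x^3 + 256·x^5)·Dx^3 + (1 + 32·x^2 + 144·x^4 + 128·x^6)·Dx^4  (order 4).
h: a_k = 0, -18, 0, 40, 0, -224/5, 0, …
ICs: h(0) = 0, h′(0) = -18, h′′(0) = 0, h′′′(0) = 240.

f: a_k = 0, -12, 0, 32, 0, -128/5, 0, …
g: a_k = 0, -6, 0, 8, 0, -96/5, 0, …
h₀=f+g: left-lcm gives L₀, ord ≤ 4.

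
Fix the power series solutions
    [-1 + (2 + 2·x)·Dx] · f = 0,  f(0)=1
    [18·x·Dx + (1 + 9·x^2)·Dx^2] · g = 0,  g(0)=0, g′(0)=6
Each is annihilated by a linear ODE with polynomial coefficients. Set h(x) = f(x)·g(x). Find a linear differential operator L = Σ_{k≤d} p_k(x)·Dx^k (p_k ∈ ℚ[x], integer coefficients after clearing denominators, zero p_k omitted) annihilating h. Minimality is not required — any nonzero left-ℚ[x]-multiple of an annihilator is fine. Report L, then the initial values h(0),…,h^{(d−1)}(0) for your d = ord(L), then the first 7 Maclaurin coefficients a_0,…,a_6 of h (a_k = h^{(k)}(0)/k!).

L = (3 - 36·x - 9·x^2) + (-4 + 68·x + 108·x^2 + 36·x^3)·Dx + (4 + 8·x + 40·x^2 + 72·x^3 + 36·x^4)·Dx^2  (order 2).
h: a_k = 0, 6, 3, -75/4, -69/8, 31749/320, 30489/640, …
ICs: h(0) = 0, h′(0) = 6.

f: a_k = 1, 1/2, -1/8, 1/16, -5/128, 7/256, -21/1024, …
g: a_k = 0, 6, 0, -18, 0, 486/5, 0, …
f·g: L₀ = L_f ⊗_s L_g, ord ≤ 1·2.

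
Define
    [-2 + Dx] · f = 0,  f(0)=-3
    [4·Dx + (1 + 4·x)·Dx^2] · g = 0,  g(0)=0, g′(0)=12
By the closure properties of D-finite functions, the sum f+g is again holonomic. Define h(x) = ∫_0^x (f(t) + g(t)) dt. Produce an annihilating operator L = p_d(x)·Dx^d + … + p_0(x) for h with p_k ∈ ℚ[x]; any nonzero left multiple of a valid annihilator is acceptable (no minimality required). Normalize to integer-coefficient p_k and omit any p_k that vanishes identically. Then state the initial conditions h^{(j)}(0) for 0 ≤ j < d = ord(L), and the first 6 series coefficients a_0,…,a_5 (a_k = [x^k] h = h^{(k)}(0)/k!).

L = (-40 - 32·x)·Dx^2 + (14 - 16·x - 32·x^2)·Dx^3 + (3 + 16·x + 16·x^2)·Dx^4  (order 4).
h: a_k = 0, -3, 3, -10, 15, -194/5, …
ICs: h(0) = 0, h′(0) = -3, h′′(0) = 6, h′′′(0) = -60.

f: a_k = -3, -6, -6, -4, -2, -4/5, …
g: a_k = 0, 12, -24, 64, -192, 3072/5, …
Sum ⇒ L₀ = lclm(L_f,L_g) in ℚ(x)⟨Dx⟩.
∫: right-multiply L₀ by Dx.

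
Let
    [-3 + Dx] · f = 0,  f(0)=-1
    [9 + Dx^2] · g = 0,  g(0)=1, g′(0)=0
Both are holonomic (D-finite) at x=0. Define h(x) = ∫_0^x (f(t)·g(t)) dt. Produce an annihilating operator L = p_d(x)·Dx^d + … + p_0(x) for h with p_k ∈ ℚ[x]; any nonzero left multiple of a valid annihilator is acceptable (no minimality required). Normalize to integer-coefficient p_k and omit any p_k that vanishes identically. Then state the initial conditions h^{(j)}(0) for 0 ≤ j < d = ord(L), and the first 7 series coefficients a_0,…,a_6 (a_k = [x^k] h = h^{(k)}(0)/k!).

f: a_k = -1, -3, -9/2, -9/2, -27/8, -81/40, -81/80, …
g: a_k = 1, 0, -9/2, 0, 27/8, 0, -81/80, …
Sym-product of L_f,L_g gives L₀ (≤ ord 2).
∫: right-multiply L₀ by Dx.
L = 18·Dx - 6·Dx^2 + Dx^3  (order 3).
h: a_k = 0, -1, -3/2, 0, 9/4, 27/10, 27/20, …
ICs: h(0) = 0, h′(0) = -1, h′′(0) = -3.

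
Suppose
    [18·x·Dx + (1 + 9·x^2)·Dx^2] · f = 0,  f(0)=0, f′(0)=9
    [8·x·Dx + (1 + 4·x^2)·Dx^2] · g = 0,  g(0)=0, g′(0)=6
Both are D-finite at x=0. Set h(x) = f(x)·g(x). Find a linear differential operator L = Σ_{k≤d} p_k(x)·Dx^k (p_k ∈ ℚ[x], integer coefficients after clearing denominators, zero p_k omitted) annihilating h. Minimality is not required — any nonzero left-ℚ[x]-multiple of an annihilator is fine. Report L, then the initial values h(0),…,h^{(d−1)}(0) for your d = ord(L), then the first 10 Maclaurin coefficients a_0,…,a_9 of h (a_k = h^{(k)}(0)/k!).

f: a_k = 0, 9, 0, -27, 0, 729/5, 0, -6561/7, 0, 6561, …
g: a_k = 0, 6, 0, -8, 0, 96/5, 0, -384/7, 0, 512/3, …
L₀ := L_f ⊗_s L_g (sym. prod.), ord ≤ 4.
L = (-864·x - 18720·x^3 - 82944·x^5 + 134784·x^7 + 1119744·x^9)·Dx + (-52 - 3036·x^2 - 33696·x^4 - 72576·x^6 + 471744·x^8 + 1679616·x^10)·Dx^2 + (-104·x - 2072·x^3 - 11232·x^5 + 13968·x^7 + 269568·x^9 + 559872·x^11)·Dx^3 + (-1 - 26·x^2 - 205·x^4 + 7380·x^8 + 33696·x^10 + 46656·x^12)·Dx^4  (order 4).
h: a_k = 0, 0, 54, 0, -234, 0, 6318/5, 0, -273078/35, 0, …
ICs: h(0) = 0, h′(0) = 0, h′′(0) = 108, h′′′(0) = 0.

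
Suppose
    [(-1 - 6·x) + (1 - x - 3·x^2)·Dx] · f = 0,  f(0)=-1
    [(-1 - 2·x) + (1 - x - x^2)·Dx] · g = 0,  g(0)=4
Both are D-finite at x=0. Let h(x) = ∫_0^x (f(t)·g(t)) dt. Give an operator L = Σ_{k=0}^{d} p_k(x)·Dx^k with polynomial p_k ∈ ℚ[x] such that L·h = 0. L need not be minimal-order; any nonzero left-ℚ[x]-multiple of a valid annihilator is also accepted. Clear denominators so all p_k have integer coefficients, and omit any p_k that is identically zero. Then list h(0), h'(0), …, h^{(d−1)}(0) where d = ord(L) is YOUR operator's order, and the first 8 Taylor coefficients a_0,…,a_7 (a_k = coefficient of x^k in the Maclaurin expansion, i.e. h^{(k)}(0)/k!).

f: a_k = -1, -1, -4, -7, -19, -40, -97, -217, …
g: a_k = 4, 4, 8, 12, 20, 32, 52, 84, …
f·g: L₀ = L_f ⊗_s L_g, ord ≤ 1·1.
Integrate: L := L₀·Dx.
L = (-2 - 6·x + 12·x^2 + 12·x^3)·Dx + (1 - 2·x - 3·x^2 + 4·x^3 + 3·x^4)·Dx^2  (order 2).
h: a_k = 0, -4, -4, -28/3, -16, -168/5, -196/3, -948/7, …
ICs: h(0) = 0, h′(0) = -4.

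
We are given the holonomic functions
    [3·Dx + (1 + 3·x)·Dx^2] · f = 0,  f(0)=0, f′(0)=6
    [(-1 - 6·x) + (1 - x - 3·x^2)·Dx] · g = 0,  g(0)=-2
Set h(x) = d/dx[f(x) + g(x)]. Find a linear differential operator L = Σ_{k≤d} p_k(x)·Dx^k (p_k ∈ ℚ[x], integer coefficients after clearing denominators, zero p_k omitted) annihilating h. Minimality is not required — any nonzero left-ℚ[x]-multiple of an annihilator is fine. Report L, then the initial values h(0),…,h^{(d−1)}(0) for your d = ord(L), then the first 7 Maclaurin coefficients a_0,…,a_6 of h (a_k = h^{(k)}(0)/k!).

L = (-270 - 1422·x - 3780·x^2 - 2916·x^3 - 2916·x^4) + (-24 - 468·x - 2736·x^2 - 5616·x^3 - 5994·x^4 - 4860·x^5)·Dx + (11 + 79·x + 129·x^2 - 171·x^3 - 783·x^4 - 1377·x^5 - 972·x^6)·Dx^2  (order 2).
h: a_k = 4, -34, 12, -314, 86, -2622, 1336, …
ICs: h(0) = 4, h′(0) = -34.

f: a_k = 0, 6, -9, 18, -81/2, 486/5, -243, …
g: a_k = -2, -2, -8, -14, -38, -80, -194, …
L₀ := lclm(L_f,L_g); ord L₀ ≤ 2+1.
Derive L from L₀ (diff closure).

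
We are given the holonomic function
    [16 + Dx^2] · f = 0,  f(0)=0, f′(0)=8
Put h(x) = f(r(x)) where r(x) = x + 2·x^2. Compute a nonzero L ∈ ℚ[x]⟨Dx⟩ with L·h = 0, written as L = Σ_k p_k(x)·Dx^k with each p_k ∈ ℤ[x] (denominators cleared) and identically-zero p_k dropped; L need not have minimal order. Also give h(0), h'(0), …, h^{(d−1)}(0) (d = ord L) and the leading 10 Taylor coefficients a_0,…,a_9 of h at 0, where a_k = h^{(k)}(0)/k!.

L = (16 + 192·x + 768·x^2 + 1024·x^3) - 4·Dx + (1 + 4·x)·Dx^2  (order 2).
h: a_k = 0, 8, 16, -64/3, -128, -3584/15, 0, 212992/315, 57344/45, 2326528/2835, …
ICs: h(0) = 0, h′(0) = 8.

f: a_k = 0, 8, 0, -64/3, 0, 256/15, 0, -2048/315, 0, 4096/2835, …
Change of var in L_f (x↦r) gives L₀.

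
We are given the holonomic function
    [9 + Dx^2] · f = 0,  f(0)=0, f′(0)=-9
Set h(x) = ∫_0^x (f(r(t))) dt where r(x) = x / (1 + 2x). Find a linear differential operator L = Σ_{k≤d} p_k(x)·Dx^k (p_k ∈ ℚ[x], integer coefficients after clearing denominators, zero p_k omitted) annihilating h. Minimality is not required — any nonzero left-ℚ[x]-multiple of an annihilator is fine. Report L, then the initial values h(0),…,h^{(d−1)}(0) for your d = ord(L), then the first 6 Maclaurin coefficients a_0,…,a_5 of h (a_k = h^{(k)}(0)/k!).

f: a_k = 0, -9, 0, 27/2, 0, -243/40, …
L₀ from L_f via x↦r, Dx↦r'^{-1}Dx.
h=∫₀ˣh₀: take L = L₀·Dx.
L = 9·Dx + (4 + 24·x + 48·x^2 + 32·x^3)·Dx^2 + (1 + 8·x + 24·x^2 + 32·x^3 + 16·x^4)·Dx^3  (order 3).
h: a_k = 0, 0, -9/2, 6, -45/8, -9/5, …
ICs: h(0) = 0, h′(0) = 0, h′′(0) = -9.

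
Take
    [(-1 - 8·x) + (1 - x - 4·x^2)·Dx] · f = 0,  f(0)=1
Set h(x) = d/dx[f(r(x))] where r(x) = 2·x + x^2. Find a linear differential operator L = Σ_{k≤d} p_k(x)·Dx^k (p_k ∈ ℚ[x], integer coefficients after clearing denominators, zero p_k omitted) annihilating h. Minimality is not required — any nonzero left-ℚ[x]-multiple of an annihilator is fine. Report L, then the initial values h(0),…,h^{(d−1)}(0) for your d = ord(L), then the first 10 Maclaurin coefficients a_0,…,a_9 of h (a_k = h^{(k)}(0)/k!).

L = (21 + 150·x + 987·x^2 + 2192·x^3 + 2148·x^4 + 960·x^5 + 160·x^6) + (-1 - 15·x + 27·x^2 + 345·x^3 + 700·x^4 + 588·x^5 + 224·x^6 + 32·x^7)·Dx  (order 1).
h: a_k = 2, 42, 276, 2308, 15310, 104934, 676424, 4335016, 27167130, 168651170, …
ICs: h(0) = 2.

f: a_k = 1, 1, 5, 9, 29, 65, 181, 441, 1165, 2929, …
f∘r: x↦r, Dx↦Dx/r' in L_f ⇒ L₀.
h=h₀': d/dx-closure on L₀ ⇒ L.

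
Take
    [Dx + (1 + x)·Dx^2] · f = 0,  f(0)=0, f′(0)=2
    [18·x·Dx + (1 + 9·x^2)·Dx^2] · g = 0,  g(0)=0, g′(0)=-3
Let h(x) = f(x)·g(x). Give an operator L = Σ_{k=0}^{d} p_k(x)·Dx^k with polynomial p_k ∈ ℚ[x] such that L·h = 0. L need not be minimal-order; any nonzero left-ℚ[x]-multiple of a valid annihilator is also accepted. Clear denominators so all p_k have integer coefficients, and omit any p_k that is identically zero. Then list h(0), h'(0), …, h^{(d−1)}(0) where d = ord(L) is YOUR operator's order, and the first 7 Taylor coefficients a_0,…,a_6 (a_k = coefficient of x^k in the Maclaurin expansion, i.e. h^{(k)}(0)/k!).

L = (1368 + 2700·x + 37584·x^2 + 95580·x^3 + 87480·x^4 + 37908·x^5 + 26244·x^7)·Dx + (1298 + 9180·x + 54612·x^2 + 194724·x^3 + 324000·x^4 + 271188·x^5 + 102060·x^6 + 78732·x^7 + 91854·x^8)·Dx^2 + (76 + 2848·x + 12096·x^2 + 43992·x^3 + 117288·x^4 + 173016·x^5 + 139968·x^6 + 75816·x^7 + 78732·x^8 + 52488·x^9)·Dx^3 + (37 + 146·x + 901·x^2 + 2808·x^3 + 7362·x^4 + 15228·x^5 + 21546·x^6 + 17496·x^7 + 12393·x^8 + 13122·x^9 + 6561·x^10)·Dx^4  (order 4).
h: a_k = 0, 0, -6, 3, 16, -15/2, -462/5, …
ICs: h(0) = 0, h′(0) = 0, h′′(0) = -12, h′′′(0) = 18.

f: a_k = 0, 2, -1, 2/3, -1/2, 2/5, -1/3, …
g: a_k = 0, -3, 0, 9, 0, -243/5, 0, …
f·g: L₀ = L_f ⊗_s L_g, ord ≤ 2·2.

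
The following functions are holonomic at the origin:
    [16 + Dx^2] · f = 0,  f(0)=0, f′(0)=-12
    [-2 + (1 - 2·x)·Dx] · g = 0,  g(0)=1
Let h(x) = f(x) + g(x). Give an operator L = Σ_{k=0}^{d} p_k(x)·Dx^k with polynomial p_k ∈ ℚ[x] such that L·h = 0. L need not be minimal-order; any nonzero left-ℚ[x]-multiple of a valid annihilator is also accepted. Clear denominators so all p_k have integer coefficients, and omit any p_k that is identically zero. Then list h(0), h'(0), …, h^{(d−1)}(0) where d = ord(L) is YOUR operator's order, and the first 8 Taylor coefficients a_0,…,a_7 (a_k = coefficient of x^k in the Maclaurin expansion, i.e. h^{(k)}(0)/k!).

f: a_k = 0, -12, 0, 32, 0, -128/5, 0, 1024/105, …
g: a_k = 1, 2, 4, 8, 16, 32, 64, 128, …
Sum ⇒ L₀ = lclm(L_f,L_g) in ℚ(x)⟨Dx⟩.
L = (-160 + 256·x - 256·x^2) + (48 - 224·x + 384·x^2 - 256·x^3)·Dx + (-10 + 16·x - 16·x^2)·Dx^2 + (3 - 14·x + 24·x^2 - 16·x^3)·Dx^3  (order 3).
h: a_k = 1, -10, 4, 40, 16, 32/5, 64, 14464/105, …
ICs: h(0) = 1, h′(0) = -10, h′′(0) = 8.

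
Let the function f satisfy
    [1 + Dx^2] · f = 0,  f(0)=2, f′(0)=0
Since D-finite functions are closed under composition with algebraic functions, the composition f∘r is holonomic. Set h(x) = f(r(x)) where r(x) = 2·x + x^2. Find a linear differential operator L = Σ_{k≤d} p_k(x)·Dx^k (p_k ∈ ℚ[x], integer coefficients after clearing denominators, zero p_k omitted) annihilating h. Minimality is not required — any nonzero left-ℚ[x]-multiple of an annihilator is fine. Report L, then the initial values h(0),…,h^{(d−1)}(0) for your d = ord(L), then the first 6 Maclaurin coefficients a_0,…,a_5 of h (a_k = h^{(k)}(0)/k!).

L = (4 + 12·x + 12·x^2 + 4·x^3) - Dx + (1 + x)·Dx^2  (order 2).
h: a_k = 2, 0, -4, -4, 1/3, 8/3, …
ICs: h(0) = 2, h′(0) = 0.

f: a_k = 2, 0, -1, 0, 1/12, 0, …
Change of var in L_f (x↦r) gives L₀.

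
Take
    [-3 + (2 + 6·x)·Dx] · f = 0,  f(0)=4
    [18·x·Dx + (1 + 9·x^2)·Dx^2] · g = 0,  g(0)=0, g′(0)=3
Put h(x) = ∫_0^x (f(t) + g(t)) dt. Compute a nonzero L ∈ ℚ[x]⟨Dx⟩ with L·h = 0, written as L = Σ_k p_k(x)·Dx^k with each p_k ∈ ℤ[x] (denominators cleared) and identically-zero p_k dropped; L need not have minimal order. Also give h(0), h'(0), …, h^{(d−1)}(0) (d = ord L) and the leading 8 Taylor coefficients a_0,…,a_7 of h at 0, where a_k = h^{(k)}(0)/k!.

L = (-36 - 270·x + 972·x^2 + 1458·x^3)·Dx^2 + (-33 - 144·x + 270·x^2 + 3888·x^3 + 5103·x^4)·Dx^3 + (-2 + 18·x + 108·x^2 + 324·x^3 + 1134·x^4 + 1458·x^5)·Dx^4  (order 4).
h: a_k = 0, 4, 9/2, -3/2, -9/16, -81/32, 8019/640, -2187/256, …
ICs: h(0) = 0, h′(0) = 4, h′′(0) = 9, h′′′(0) = -9.

f: a_k = 4, 6, -9/2, 27/4, -405/32, 1701/64, -15309/256, 72171/512, …
g: a_k = 0, 3, 0, -9, 0, 243/5, 0, -2187/7, …
Weyl lclm of L_f,L_g ⇒ L₀ (ord ≤ 3).
Integrate: L := L₀·Dx.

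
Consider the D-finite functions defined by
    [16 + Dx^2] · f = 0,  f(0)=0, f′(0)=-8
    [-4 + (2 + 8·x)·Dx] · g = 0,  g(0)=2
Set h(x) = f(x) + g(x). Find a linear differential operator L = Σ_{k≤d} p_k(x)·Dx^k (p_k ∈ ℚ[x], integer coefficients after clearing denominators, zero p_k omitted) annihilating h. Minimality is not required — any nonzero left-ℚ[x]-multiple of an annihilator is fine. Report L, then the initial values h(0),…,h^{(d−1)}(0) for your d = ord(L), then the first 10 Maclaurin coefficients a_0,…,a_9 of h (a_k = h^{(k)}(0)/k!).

L = (-224 - 1024·x - 2048·x^2) + (48 + 704·x + 3072·x^2 + 4096·x^3)·Dx + (-14 - 64·x - 128·x^2)·Dx^2 + (3 + 44·x + 192·x^2 + 256·x^3)·Dx^3  (order 3).
h: a_k = 2, -4, -4, 88/3, -20, 584/15, -168, 168368/315, -1716, 16212104/2835, …
ICs: h(0) = 2, h′(0) = -4, h′′(0) = -8.

f: a_k = 0, -8, 0, 64/3, 0, -256/15, 0, 2048/315, 0, -4096/2835, …
g: a_k = 2, 4, -4, 8, -20, 56, -168, 528, -1716, 5720, …
h₀=f+g: left-lcm gives L₀, ord ≤ 3.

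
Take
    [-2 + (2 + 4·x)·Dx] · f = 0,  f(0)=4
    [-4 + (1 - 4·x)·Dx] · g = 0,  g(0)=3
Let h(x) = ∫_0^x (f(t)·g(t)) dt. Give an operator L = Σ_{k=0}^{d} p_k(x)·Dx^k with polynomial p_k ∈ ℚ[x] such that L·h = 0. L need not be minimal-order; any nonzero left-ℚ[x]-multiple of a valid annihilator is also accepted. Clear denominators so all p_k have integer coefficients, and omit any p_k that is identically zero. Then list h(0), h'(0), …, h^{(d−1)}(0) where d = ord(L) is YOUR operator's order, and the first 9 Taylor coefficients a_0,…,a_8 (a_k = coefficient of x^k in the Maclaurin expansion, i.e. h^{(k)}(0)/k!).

L = (5 + 4·x)·Dx + (-1 + 2·x + 8·x^2)·Dx^2  (order 2).
h: a_k = 0, 12, 30, 78, 471/2, 7521/10, 10035/4, 240777/28, 963207/32, …
ICs: h(0) = 0, h′(0) = 12.

f: a_k = 4, 4, -2, 2, -5/2, 7/2, -21/4, 33/4, -429/32, …
g: a_k = 3, 12, 48, 192, 768, 3072, 12288, 49152, 196608, …
L₀ := L_f ⊗_s L_g (sym. prod.), ord ≤ 1.
h=∫₀ˣh₀: take L = L₀·Dx.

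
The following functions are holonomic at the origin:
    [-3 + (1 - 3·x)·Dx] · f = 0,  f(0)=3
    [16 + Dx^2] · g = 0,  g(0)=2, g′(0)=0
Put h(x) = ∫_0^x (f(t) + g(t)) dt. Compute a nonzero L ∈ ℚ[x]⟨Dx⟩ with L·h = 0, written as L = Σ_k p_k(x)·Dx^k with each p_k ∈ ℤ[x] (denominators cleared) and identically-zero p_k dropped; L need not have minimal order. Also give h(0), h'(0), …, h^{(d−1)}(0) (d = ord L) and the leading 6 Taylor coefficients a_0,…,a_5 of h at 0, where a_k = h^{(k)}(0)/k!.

f: a_k = 3, 9, 27, 81, 243, 729, …
g: a_k = 2, 0, -16, 0, 64/3, 0, …
Weyl lclm of L_f,L_g ⇒ L₀ (ord ≤ 3).
Integrate: L := L₀·Dx.
L = (1680 - 2304·x + 3456·x^2)·Dx + (-272 + 1584·x - 3456·x^2 + 3456·x^3)·Dx^2 + (105 - 144·x + 216·x^2)·Dx^3 + (-17 + 99·x - 216·x^2 + 216·x^3)·Dx^4  (order 4).
h: a_k = 0, 5, 9/2, 11/3, 81/4, 793/15, …
ICs: h(0) = 0, h′(0) = 5, h′′(0) = 9, h′′′(0) = 22.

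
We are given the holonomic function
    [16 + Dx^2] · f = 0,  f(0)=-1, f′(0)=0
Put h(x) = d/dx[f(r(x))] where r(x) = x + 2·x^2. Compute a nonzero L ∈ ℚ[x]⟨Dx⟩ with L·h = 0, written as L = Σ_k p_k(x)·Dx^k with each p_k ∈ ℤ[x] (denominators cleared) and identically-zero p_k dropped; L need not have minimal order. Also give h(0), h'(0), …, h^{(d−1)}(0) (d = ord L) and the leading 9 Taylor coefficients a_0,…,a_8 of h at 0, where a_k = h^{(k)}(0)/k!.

L = (64 + 256·x + 1536·x^2 + 4096·x^3 + 4096·x^4) + (-12 - 48·x)·Dx + (1 + 8·x + 16·x^2)·Dx^2  (order 2).
h: a_k = 0, 16, 96, 256/3, -1280/3, -22528/15, -28672/15, 425984/315, 278528/35, …
ICs: h(0) = 0, h′(0) = 16.

f: a_k = -1, 0, 8, 0, -32/3, 0, 256/45, 0, -512/315, …
L₀ from L_f via x↦r, Dx↦r'^{-1}Dx.
h₀' ⇒ L via d/dx closure of L₀.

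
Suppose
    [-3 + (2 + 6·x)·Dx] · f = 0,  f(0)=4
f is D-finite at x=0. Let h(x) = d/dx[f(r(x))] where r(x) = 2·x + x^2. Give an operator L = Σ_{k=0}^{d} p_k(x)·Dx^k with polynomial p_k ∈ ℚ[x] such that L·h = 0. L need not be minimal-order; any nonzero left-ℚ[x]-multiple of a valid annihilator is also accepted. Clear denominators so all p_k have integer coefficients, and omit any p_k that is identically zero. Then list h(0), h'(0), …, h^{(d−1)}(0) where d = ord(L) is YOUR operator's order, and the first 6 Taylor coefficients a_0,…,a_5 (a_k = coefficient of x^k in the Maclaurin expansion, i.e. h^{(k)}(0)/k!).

f: a_k = 4, 6, -9/2, 27/4, -405/32, 1701/64, …
L₀ from L_f via x↦r, Dx↦r'^{-1}Dx.
h₀' ⇒ L via d/dx closure of L₀.
L = -2 + (-1 - 7·x - 9·x^2 - 3·x^3)·Dx  (order 1).
h: a_k = 12, -24, 108, -504, 2430, -11988, …
ICs: h(0) = 12.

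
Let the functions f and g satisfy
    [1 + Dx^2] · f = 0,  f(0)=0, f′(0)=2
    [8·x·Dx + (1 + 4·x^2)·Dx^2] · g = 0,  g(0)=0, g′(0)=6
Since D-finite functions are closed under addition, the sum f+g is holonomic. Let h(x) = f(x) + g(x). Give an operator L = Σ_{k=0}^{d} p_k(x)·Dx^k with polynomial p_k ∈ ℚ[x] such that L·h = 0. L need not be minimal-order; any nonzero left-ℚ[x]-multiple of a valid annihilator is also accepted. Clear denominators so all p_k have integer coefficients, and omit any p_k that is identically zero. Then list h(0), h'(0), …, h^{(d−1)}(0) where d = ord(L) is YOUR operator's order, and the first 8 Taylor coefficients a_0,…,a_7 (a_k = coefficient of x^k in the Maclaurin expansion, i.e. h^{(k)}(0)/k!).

L = (-376·x + 1600·x^3 + 128·x^5)·Dx + (-7 + 76·x^2 + 432·x^4 + 64·x^6)·Dx^2 + (-376·x + 1600·x^3 + 128·x^5)·Dx^3 + (-7 + 76·x^2 + 432·x^4 + 64·x^6)·Dx^4  (order 4).
h: a_k = 0, 8, 0, -25/3, 0, 1153/60, 0, -138241/2520, …
ICs: h(0) = 0, h′(0) = 8, h′′(0) = 0, h′′′(0) = -50.

f: a_k = 0, 2, 0, -1/3, 0, 1/60, 0, -1/2520, …
g: a_k = 0, 6, 0, -8, 0, 96/5, 0, -384/7, …
h₀=f+g: left-lcm gives L₀, ord ≤ 4.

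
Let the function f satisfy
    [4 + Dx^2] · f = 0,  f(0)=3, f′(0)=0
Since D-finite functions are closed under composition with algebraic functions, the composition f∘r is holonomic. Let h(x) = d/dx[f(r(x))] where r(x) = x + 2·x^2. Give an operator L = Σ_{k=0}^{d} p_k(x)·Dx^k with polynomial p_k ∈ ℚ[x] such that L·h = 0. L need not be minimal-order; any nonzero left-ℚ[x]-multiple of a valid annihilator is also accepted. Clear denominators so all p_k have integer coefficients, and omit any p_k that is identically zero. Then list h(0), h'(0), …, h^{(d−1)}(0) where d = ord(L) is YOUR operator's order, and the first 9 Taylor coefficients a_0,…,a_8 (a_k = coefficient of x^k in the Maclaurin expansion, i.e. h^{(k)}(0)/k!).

L = (52 + 64·x + 384·x^2 + 1024·x^3 + 1024·x^4) + (-12 - 48·x)·Dx + (1 + 8·x + 16·x^2)·Dx^2  (order 2).
h: a_k = 0, -12, -72, -88, 80, 1432/5, 2128/5, 13456/105, -13344/35, …
ICs: h(0) = 0, h′(0) = -12.

f: a_k = 3, 0, -6, 0, 2, 0, -4/15, 0, 2/105, …
h₀=f(r): pull back L_f along r ⇒ L₀.
Derive L from L₀ (diff closure).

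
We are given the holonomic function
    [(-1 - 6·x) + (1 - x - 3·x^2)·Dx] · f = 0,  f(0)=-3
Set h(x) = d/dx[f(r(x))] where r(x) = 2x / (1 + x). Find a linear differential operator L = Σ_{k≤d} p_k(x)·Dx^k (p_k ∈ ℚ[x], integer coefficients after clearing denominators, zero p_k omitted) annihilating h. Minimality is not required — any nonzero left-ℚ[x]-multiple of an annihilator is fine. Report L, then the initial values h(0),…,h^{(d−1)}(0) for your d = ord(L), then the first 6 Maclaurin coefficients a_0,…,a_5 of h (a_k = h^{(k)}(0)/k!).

f: a_k = -3, -3, -12, -21, -57, -120, …
f∘r: x↦r, Dx↦Dx/r' in L_f ⇒ L₀.
Differentiate: ansatz ord ≤ ord L₀ ⇒ L.
L = (14 + 78·x + 546·x^2 + 338·x^3) + (-1 - 14·x + 182·x^3 + 169·x^4)·Dx  (order 1).
h: a_k = -6, -84, -234, -2184, -5070, -42588, …
ICs: h(0) = -6.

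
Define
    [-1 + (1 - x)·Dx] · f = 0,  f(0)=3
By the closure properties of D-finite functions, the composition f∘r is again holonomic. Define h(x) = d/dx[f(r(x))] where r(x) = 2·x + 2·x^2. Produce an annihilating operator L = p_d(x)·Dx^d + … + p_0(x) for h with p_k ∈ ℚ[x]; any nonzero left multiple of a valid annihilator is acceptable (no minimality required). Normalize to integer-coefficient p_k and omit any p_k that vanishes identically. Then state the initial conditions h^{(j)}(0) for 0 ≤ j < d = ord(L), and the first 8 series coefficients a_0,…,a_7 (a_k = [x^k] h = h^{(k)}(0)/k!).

L = (6 + 12·x + 12·x^2) + (-1 + 6·x^2 + 4·x^3)·Dx  (order 1).
h: a_k = 6, 36, 144, 528, 1800, 5904, 18816, 58752, …
ICs: h(0) = 6.

f: a_k = 3, 3, 3, 3, 3, 3, 3, 3, …
Substitute x→r, Dx→(1/r')Dx; clear ⇒ L₀.
Derive L from L₀ (diff closure).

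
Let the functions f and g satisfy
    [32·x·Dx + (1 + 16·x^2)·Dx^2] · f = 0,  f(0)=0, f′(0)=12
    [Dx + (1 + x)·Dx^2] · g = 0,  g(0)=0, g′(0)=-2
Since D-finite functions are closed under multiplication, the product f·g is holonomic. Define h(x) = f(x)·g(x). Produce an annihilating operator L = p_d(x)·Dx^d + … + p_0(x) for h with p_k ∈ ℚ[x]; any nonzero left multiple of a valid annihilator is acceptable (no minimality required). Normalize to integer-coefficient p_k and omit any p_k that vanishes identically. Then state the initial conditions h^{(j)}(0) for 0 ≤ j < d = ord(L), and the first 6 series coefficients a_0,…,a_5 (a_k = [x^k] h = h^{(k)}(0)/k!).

f: a_k = 0, 12, 0, -64, 0, 3072/5, …
g: a_k = 0, -2, 1, -2/3, 1/2, -2/5, …
h₀=f·g: eliminate ⇒ L₀, order ≤ 2·2.
L = (4224 + 8384·x + 204800·x^2 + 531456·x^3 + 491520·x^4 + 212992·x^5 + 262144·x^7)·Dx + (4098 + 28864·x + 258368·x^2 + 1045504·x^3 + 1798144·x^4 + 1523712·x^5 + 573440·x^6 + 786432·x^7 + 917504·x^8)·Dx^2 + (132 + 8644·x + 37632·x^2 + 196032·x^3 + 614400·x^4 + 955392·x^5 + 786432·x^6 + 540672·x^7 + 786432·x^8 + 524288·x^9)·Dx^3 + (65 + 258·x + 2497·x^2 + 8576·x^3 + 30336·x^4 + 76800·x^5 + 118272·x^6 + 98304·x^7 + 98304·x^8 + 131072·x^9 + 65536·x^10)·Dx^4  (order 4).
h: a_k = 0, 0, -24, 12, 120, -58, …
ICs: h(0) = 0, h′(0) = 0, h′′(0) = -48, h′′′(0) = 72.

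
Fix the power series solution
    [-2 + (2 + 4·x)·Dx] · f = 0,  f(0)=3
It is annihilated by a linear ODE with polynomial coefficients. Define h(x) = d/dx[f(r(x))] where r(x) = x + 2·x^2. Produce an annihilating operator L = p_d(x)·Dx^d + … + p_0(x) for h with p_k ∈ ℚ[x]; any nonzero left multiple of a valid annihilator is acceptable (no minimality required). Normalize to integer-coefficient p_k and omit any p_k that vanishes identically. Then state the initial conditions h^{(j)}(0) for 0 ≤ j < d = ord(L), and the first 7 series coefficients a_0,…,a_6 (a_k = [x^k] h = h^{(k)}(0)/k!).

L = 3 + (-1 - 6·x - 12·x^2 - 16·x^3)·Dx  (order 1).
h: a_k = 3, 9, -27/2, 9/2, 225/8, -513/8, 441/16, …
ICs: h(0) = 3.

f: a_k = 3, 3, -3/2, 3/2, -15/8, 21/8, -63/16, …
Substitute x→r, Dx→(1/r')Dx; clear ⇒ L₀.
h₀' ⇒ L via d/dx closure of L₀.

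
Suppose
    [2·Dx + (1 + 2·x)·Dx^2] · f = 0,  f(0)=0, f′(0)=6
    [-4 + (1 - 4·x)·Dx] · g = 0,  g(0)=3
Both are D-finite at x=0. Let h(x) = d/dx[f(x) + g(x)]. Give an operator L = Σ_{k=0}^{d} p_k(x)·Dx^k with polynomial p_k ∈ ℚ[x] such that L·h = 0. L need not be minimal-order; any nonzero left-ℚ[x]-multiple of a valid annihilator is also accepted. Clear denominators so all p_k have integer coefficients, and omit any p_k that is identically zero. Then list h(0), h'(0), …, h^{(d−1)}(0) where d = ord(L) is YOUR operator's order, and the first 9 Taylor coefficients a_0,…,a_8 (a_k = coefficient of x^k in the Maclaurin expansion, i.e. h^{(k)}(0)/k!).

f: a_k = 0, 6, -6, 8, -12, 96/5, -32, 384/7, -96, …
g: a_k = 3, 12, 48, 192, 768, 3072, 12288, 49152, 196608, …
Weyl lclm of L_f,L_g ⇒ L₀ (ord ≤ 3).
Derive L from L₀ (diff closure).
L = (-128 - 64·x) + (-44 - 224·x - 128·x^2)·Dx + (5 - 6·x - 48·x^2 - 32·x^3)·Dx^2  (order 2).
h: a_k = 18, 84, 600, 3024, 15456, 73536, 344448, 1572096, 7079424, …
ICs: h(0) = 18, h′(0) = 84.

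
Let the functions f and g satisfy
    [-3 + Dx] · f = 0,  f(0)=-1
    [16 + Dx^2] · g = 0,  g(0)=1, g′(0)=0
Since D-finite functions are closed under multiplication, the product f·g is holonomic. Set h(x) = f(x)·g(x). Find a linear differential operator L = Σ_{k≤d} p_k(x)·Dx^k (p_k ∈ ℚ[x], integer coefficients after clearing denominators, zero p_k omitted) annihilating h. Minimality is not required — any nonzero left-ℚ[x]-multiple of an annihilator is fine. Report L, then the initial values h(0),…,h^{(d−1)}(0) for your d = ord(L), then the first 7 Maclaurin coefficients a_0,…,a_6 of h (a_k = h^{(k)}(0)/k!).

f: a_k = -1, -3, -9/2, -9/2, -27/8, -81/40, -81/80, …
g: a_k = 1, 0, -8, 0, 32/3, 0, -256/45, …
L₀ := L_f ⊗_s L_g (sym. prod.), ord ≤ 2.
L = 25 - 6·Dx + Dx^2  (order 2).
h: a_k = -1, -3, 7/2, 39/2, 527/24, 79/40, -11753/720, …
ICs: h(0) = -1, h′(0) = -3.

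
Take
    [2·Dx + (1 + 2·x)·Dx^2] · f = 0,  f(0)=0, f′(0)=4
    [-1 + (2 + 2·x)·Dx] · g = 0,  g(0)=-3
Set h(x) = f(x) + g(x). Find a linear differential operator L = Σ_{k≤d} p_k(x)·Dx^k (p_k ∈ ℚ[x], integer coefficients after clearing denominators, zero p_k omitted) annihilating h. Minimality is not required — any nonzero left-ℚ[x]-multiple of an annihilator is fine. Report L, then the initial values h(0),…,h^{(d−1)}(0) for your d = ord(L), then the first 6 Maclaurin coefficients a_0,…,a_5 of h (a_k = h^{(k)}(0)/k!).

L = (10 + 4·x)·Dx + (29 + 52·x + 20·x^2)·Dx^2 + (6 + 22·x + 24·x^2 + 8·x^3)·Dx^3  (order 3).
h: a_k = -3, 5/2, -29/8, 247/48, -1009/128, 16279/1280, …
ICs: h(0) = -3, h′(0) = 5/2, h′′(0) = -29/4.

f: a_k = 0, 4, -4, 16/3, -8, 64/5, …
g: a_k = -3, -3/2, 3/8, -3/16, 15/128, -21/256, …
L₀ := lclm(L_f,L_g); ord L₀ ≤ 2+1.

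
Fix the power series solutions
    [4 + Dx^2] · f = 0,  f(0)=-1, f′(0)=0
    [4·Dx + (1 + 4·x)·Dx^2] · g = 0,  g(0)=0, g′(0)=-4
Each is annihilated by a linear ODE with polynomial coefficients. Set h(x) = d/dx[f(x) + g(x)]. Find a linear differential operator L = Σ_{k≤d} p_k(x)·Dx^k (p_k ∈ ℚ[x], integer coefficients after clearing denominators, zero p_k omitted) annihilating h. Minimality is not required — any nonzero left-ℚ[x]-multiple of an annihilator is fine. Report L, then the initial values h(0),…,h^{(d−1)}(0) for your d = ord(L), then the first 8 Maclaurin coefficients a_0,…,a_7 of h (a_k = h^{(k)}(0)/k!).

f: a_k = -1, 0, 2, 0, -2/3, 0, 4/45, 0, …
g: a_k = 0, -4, 8, -64/3, 64, -1024/5, 2048/3, -16384/7, …
L₀ := lclm(L_f,L_g); ord L₀ ≤ 2+2.
Differentiate: ansatz ord ≤ ord L₀ ⇒ L.
L = (400 + 128·x + 256·x^2) + (36 + 176·x + 192·x^2 + 256·x^3)·Dx + (100 + 32·x + 64·x^2)·Dx^2 + (9 + 44·x + 48·x^2 + 64·x^3)·Dx^3  (order 3).
h: a_k = -4, 20, -64, 760/3, -1024, 61448/15, -16384, 20643824/315, …
ICs: h(0) = -4, h′(0) = 20, h′′(0) = -128.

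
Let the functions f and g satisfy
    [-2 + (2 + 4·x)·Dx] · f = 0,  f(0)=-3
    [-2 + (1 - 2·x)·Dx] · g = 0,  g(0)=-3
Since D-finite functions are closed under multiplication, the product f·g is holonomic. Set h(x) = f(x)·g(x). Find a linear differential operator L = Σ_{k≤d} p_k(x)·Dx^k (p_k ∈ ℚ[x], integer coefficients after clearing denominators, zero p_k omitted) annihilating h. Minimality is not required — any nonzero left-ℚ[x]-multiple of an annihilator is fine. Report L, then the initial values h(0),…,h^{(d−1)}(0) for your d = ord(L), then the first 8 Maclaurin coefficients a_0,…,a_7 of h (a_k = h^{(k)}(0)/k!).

f: a_k = -3, -3, 3/2, -3/2, 15/8, -21/8, 63/16, -99/16, …
g: a_k = -3, -6, -12, -24, -48, -96, -192, -384, …
f·g: L₀ = L_f ⊗_s L_g, ord ≤ 1·1.
L = (3 + 2·x) + (-1 + 4·x^2)·Dx  (order 1).
h: a_k = 9, 27, 99/2, 207/2, 1611/8, 3285/8, 12951/16, 26199/16, …
ICs: h(0) = 9.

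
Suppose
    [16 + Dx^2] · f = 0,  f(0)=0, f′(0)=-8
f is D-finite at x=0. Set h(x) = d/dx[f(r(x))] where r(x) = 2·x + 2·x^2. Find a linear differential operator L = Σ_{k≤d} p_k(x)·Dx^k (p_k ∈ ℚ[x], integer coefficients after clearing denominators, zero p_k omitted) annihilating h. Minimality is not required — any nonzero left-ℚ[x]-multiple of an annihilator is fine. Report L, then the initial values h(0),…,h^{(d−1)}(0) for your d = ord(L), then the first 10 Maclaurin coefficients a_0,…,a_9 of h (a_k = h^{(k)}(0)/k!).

f: a_k = 0, -8, 0, 64/3, 0, -256/15, 0, 2048/315, 0, -4096/2835, …
Substitute x→r, Dx→(1/r')Dx; clear ⇒ L₀.
h₀' ⇒ L via d/dx closure of L₀.
L = (76 + 512·x + 1536·x^2 + 2048·x^3 + 1024·x^4) + (-6 - 12·x)·Dx + (1 + 4·x + 4·x^2)·Dx^2  (order 2).
h: a_k = -16, -32, 512, 2048, -512/3, -15360, -1458176/45, 131072/45, 39706624/315, 4603904/21, …
ICs: h(0) = -16, h′(0) = -32.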